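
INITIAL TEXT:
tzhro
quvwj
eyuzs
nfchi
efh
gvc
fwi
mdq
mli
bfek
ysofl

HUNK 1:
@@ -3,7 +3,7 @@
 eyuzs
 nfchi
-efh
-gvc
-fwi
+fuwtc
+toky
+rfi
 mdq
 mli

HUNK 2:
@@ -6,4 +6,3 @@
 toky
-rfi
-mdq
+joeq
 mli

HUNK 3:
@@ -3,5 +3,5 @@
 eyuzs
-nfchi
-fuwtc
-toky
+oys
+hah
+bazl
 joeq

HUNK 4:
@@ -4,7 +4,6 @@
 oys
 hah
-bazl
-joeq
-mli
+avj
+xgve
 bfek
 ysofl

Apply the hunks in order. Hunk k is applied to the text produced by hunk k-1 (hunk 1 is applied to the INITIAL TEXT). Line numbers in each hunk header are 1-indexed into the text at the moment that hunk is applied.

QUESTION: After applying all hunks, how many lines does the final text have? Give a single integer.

Answer: 9

Derivation:
Hunk 1: at line 3 remove [efh,gvc,fwi] add [fuwtc,toky,rfi] -> 11 lines: tzhro quvwj eyuzs nfchi fuwtc toky rfi mdq mli bfek ysofl
Hunk 2: at line 6 remove [rfi,mdq] add [joeq] -> 10 lines: tzhro quvwj eyuzs nfchi fuwtc toky joeq mli bfek ysofl
Hunk 3: at line 3 remove [nfchi,fuwtc,toky] add [oys,hah,bazl] -> 10 lines: tzhro quvwj eyuzs oys hah bazl joeq mli bfek ysofl
Hunk 4: at line 4 remove [bazl,joeq,mli] add [avj,xgve] -> 9 lines: tzhro quvwj eyuzs oys hah avj xgve bfek ysofl
Final line count: 9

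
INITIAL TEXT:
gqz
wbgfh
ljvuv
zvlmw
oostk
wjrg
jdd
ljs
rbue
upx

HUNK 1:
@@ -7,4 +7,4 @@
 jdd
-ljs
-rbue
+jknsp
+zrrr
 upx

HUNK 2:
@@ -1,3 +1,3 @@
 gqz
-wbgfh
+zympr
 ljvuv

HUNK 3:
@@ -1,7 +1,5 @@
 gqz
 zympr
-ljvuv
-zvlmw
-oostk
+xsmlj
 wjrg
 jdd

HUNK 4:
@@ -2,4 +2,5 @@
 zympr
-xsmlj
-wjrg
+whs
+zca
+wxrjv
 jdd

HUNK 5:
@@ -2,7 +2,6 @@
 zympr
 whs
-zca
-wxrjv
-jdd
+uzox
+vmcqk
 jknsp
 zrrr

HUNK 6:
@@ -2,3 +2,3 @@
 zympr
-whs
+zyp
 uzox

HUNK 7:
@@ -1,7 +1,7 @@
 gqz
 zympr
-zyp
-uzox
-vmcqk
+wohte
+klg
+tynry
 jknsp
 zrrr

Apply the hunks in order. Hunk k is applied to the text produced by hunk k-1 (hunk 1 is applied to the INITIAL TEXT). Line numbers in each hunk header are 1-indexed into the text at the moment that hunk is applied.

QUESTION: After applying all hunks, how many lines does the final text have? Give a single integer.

Answer: 8

Derivation:
Hunk 1: at line 7 remove [ljs,rbue] add [jknsp,zrrr] -> 10 lines: gqz wbgfh ljvuv zvlmw oostk wjrg jdd jknsp zrrr upx
Hunk 2: at line 1 remove [wbgfh] add [zympr] -> 10 lines: gqz zympr ljvuv zvlmw oostk wjrg jdd jknsp zrrr upx
Hunk 3: at line 1 remove [ljvuv,zvlmw,oostk] add [xsmlj] -> 8 lines: gqz zympr xsmlj wjrg jdd jknsp zrrr upx
Hunk 4: at line 2 remove [xsmlj,wjrg] add [whs,zca,wxrjv] -> 9 lines: gqz zympr whs zca wxrjv jdd jknsp zrrr upx
Hunk 5: at line 2 remove [zca,wxrjv,jdd] add [uzox,vmcqk] -> 8 lines: gqz zympr whs uzox vmcqk jknsp zrrr upx
Hunk 6: at line 2 remove [whs] add [zyp] -> 8 lines: gqz zympr zyp uzox vmcqk jknsp zrrr upx
Hunk 7: at line 1 remove [zyp,uzox,vmcqk] add [wohte,klg,tynry] -> 8 lines: gqz zympr wohte klg tynry jknsp zrrr upx
Final line count: 8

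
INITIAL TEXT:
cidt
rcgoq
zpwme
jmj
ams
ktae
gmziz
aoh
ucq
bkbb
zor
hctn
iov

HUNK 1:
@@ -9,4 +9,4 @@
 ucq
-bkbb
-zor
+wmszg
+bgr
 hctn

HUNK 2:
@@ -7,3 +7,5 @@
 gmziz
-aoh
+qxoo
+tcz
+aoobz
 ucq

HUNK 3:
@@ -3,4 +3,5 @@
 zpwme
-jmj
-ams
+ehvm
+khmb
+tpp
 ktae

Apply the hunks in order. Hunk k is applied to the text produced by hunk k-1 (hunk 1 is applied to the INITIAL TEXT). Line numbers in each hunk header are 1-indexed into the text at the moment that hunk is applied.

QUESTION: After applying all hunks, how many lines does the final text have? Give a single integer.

Answer: 16

Derivation:
Hunk 1: at line 9 remove [bkbb,zor] add [wmszg,bgr] -> 13 lines: cidt rcgoq zpwme jmj ams ktae gmziz aoh ucq wmszg bgr hctn iov
Hunk 2: at line 7 remove [aoh] add [qxoo,tcz,aoobz] -> 15 lines: cidt rcgoq zpwme jmj ams ktae gmziz qxoo tcz aoobz ucq wmszg bgr hctn iov
Hunk 3: at line 3 remove [jmj,ams] add [ehvm,khmb,tpp] -> 16 lines: cidt rcgoq zpwme ehvm khmb tpp ktae gmziz qxoo tcz aoobz ucq wmszg bgr hctn iov
Final line count: 16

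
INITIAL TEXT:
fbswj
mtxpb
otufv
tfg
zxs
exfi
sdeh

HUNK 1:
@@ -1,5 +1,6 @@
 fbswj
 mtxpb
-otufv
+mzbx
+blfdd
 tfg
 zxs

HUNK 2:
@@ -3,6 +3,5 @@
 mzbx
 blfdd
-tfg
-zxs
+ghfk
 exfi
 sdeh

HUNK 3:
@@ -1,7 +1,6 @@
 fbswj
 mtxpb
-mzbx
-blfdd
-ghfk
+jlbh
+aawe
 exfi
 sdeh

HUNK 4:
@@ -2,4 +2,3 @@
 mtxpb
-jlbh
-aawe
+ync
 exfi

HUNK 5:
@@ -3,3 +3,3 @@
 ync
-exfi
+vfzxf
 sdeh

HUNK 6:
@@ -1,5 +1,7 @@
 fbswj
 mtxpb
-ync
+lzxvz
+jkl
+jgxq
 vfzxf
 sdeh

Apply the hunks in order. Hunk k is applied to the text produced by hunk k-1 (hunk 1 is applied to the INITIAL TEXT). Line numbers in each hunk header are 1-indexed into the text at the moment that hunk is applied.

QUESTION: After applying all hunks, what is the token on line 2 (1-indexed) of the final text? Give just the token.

Answer: mtxpb

Derivation:
Hunk 1: at line 1 remove [otufv] add [mzbx,blfdd] -> 8 lines: fbswj mtxpb mzbx blfdd tfg zxs exfi sdeh
Hunk 2: at line 3 remove [tfg,zxs] add [ghfk] -> 7 lines: fbswj mtxpb mzbx blfdd ghfk exfi sdeh
Hunk 3: at line 1 remove [mzbx,blfdd,ghfk] add [jlbh,aawe] -> 6 lines: fbswj mtxpb jlbh aawe exfi sdeh
Hunk 4: at line 2 remove [jlbh,aawe] add [ync] -> 5 lines: fbswj mtxpb ync exfi sdeh
Hunk 5: at line 3 remove [exfi] add [vfzxf] -> 5 lines: fbswj mtxpb ync vfzxf sdeh
Hunk 6: at line 1 remove [ync] add [lzxvz,jkl,jgxq] -> 7 lines: fbswj mtxpb lzxvz jkl jgxq vfzxf sdeh
Final line 2: mtxpb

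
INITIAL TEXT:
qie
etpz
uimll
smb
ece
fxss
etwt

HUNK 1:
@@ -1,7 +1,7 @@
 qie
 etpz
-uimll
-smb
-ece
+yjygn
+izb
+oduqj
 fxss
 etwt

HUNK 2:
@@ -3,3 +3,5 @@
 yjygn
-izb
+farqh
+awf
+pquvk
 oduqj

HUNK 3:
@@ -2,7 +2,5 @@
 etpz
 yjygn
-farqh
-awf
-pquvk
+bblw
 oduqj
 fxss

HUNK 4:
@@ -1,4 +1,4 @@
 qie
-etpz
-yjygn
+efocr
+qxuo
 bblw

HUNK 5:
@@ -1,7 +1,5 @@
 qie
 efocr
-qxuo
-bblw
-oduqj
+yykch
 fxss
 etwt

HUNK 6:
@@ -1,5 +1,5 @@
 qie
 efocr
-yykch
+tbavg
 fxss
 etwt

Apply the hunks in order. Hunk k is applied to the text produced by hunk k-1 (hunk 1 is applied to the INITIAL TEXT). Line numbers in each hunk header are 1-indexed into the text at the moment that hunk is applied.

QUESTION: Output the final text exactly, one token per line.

Hunk 1: at line 1 remove [uimll,smb,ece] add [yjygn,izb,oduqj] -> 7 lines: qie etpz yjygn izb oduqj fxss etwt
Hunk 2: at line 3 remove [izb] add [farqh,awf,pquvk] -> 9 lines: qie etpz yjygn farqh awf pquvk oduqj fxss etwt
Hunk 3: at line 2 remove [farqh,awf,pquvk] add [bblw] -> 7 lines: qie etpz yjygn bblw oduqj fxss etwt
Hunk 4: at line 1 remove [etpz,yjygn] add [efocr,qxuo] -> 7 lines: qie efocr qxuo bblw oduqj fxss etwt
Hunk 5: at line 1 remove [qxuo,bblw,oduqj] add [yykch] -> 5 lines: qie efocr yykch fxss etwt
Hunk 6: at line 1 remove [yykch] add [tbavg] -> 5 lines: qie efocr tbavg fxss etwt

Answer: qie
efocr
tbavg
fxss
etwt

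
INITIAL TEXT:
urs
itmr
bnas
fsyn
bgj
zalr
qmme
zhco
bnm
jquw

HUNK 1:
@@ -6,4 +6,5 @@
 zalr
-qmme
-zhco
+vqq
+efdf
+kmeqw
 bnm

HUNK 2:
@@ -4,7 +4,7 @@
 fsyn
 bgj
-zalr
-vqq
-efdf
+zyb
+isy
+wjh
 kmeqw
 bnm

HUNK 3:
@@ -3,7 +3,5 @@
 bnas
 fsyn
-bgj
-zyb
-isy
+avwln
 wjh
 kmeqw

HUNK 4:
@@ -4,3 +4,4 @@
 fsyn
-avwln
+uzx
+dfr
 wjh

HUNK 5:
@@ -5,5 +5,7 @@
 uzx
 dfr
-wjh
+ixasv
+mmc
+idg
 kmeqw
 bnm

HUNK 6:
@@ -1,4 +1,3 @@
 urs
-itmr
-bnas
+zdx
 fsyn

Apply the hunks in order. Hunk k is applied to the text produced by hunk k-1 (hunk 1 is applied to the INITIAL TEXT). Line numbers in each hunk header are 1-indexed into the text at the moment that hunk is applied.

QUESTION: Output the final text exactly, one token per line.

Hunk 1: at line 6 remove [qmme,zhco] add [vqq,efdf,kmeqw] -> 11 lines: urs itmr bnas fsyn bgj zalr vqq efdf kmeqw bnm jquw
Hunk 2: at line 4 remove [zalr,vqq,efdf] add [zyb,isy,wjh] -> 11 lines: urs itmr bnas fsyn bgj zyb isy wjh kmeqw bnm jquw
Hunk 3: at line 3 remove [bgj,zyb,isy] add [avwln] -> 9 lines: urs itmr bnas fsyn avwln wjh kmeqw bnm jquw
Hunk 4: at line 4 remove [avwln] add [uzx,dfr] -> 10 lines: urs itmr bnas fsyn uzx dfr wjh kmeqw bnm jquw
Hunk 5: at line 5 remove [wjh] add [ixasv,mmc,idg] -> 12 lines: urs itmr bnas fsyn uzx dfr ixasv mmc idg kmeqw bnm jquw
Hunk 6: at line 1 remove [itmr,bnas] add [zdx] -> 11 lines: urs zdx fsyn uzx dfr ixasv mmc idg kmeqw bnm jquw

Answer: urs
zdx
fsyn
uzx
dfr
ixasv
mmc
idg
kmeqw
bnm
jquw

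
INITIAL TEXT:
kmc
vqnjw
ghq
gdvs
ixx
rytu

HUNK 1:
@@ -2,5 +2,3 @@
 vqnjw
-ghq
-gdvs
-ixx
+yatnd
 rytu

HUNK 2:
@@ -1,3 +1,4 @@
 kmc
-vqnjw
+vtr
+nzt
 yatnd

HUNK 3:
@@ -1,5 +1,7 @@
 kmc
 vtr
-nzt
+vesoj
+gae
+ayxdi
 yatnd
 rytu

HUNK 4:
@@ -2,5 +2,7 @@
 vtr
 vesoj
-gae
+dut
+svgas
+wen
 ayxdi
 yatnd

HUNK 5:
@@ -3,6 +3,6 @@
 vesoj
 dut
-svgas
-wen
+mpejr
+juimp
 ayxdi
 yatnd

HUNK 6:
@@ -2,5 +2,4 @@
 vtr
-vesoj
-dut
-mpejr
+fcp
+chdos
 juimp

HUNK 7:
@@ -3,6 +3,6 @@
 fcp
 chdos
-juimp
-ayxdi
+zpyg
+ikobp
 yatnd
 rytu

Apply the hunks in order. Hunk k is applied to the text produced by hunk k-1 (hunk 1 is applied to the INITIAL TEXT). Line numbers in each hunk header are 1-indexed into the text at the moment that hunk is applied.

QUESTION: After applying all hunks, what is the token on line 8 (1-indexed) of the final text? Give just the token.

Hunk 1: at line 2 remove [ghq,gdvs,ixx] add [yatnd] -> 4 lines: kmc vqnjw yatnd rytu
Hunk 2: at line 1 remove [vqnjw] add [vtr,nzt] -> 5 lines: kmc vtr nzt yatnd rytu
Hunk 3: at line 1 remove [nzt] add [vesoj,gae,ayxdi] -> 7 lines: kmc vtr vesoj gae ayxdi yatnd rytu
Hunk 4: at line 2 remove [gae] add [dut,svgas,wen] -> 9 lines: kmc vtr vesoj dut svgas wen ayxdi yatnd rytu
Hunk 5: at line 3 remove [svgas,wen] add [mpejr,juimp] -> 9 lines: kmc vtr vesoj dut mpejr juimp ayxdi yatnd rytu
Hunk 6: at line 2 remove [vesoj,dut,mpejr] add [fcp,chdos] -> 8 lines: kmc vtr fcp chdos juimp ayxdi yatnd rytu
Hunk 7: at line 3 remove [juimp,ayxdi] add [zpyg,ikobp] -> 8 lines: kmc vtr fcp chdos zpyg ikobp yatnd rytu
Final line 8: rytu

Answer: rytu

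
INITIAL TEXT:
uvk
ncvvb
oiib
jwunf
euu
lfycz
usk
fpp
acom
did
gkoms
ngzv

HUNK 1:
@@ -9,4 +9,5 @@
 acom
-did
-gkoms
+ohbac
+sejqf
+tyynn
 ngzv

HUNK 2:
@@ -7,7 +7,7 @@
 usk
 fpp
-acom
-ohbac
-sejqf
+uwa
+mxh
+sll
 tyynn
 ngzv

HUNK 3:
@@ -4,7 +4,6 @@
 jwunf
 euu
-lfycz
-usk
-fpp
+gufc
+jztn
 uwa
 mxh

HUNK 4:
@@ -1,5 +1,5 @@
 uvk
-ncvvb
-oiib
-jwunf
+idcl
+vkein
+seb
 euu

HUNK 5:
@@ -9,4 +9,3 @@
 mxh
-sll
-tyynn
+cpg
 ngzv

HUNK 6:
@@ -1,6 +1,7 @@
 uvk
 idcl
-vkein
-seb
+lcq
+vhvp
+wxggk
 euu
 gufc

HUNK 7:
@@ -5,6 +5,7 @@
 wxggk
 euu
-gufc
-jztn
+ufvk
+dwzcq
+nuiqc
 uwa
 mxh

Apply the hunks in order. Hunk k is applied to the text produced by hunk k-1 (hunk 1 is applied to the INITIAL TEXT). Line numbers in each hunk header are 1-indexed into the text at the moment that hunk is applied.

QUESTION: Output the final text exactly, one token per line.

Answer: uvk
idcl
lcq
vhvp
wxggk
euu
ufvk
dwzcq
nuiqc
uwa
mxh
cpg
ngzv

Derivation:
Hunk 1: at line 9 remove [did,gkoms] add [ohbac,sejqf,tyynn] -> 13 lines: uvk ncvvb oiib jwunf euu lfycz usk fpp acom ohbac sejqf tyynn ngzv
Hunk 2: at line 7 remove [acom,ohbac,sejqf] add [uwa,mxh,sll] -> 13 lines: uvk ncvvb oiib jwunf euu lfycz usk fpp uwa mxh sll tyynn ngzv
Hunk 3: at line 4 remove [lfycz,usk,fpp] add [gufc,jztn] -> 12 lines: uvk ncvvb oiib jwunf euu gufc jztn uwa mxh sll tyynn ngzv
Hunk 4: at line 1 remove [ncvvb,oiib,jwunf] add [idcl,vkein,seb] -> 12 lines: uvk idcl vkein seb euu gufc jztn uwa mxh sll tyynn ngzv
Hunk 5: at line 9 remove [sll,tyynn] add [cpg] -> 11 lines: uvk idcl vkein seb euu gufc jztn uwa mxh cpg ngzv
Hunk 6: at line 1 remove [vkein,seb] add [lcq,vhvp,wxggk] -> 12 lines: uvk idcl lcq vhvp wxggk euu gufc jztn uwa mxh cpg ngzv
Hunk 7: at line 5 remove [gufc,jztn] add [ufvk,dwzcq,nuiqc] -> 13 lines: uvk idcl lcq vhvp wxggk euu ufvk dwzcq nuiqc uwa mxh cpg ngzv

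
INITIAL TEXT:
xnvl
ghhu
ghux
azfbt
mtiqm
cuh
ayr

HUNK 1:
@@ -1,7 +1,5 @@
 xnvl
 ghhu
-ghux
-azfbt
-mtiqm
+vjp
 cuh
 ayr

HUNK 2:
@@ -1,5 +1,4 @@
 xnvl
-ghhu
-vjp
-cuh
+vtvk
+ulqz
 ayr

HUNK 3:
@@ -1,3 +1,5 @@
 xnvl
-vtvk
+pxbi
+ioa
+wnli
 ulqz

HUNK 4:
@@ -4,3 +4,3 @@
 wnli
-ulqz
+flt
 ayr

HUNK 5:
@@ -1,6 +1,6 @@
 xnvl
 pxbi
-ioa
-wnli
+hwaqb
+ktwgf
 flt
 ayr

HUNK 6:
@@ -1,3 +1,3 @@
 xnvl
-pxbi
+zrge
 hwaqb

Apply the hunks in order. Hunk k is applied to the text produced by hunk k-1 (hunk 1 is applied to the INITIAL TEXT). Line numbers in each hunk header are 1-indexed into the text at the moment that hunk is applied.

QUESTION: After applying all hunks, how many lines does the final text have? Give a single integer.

Answer: 6

Derivation:
Hunk 1: at line 1 remove [ghux,azfbt,mtiqm] add [vjp] -> 5 lines: xnvl ghhu vjp cuh ayr
Hunk 2: at line 1 remove [ghhu,vjp,cuh] add [vtvk,ulqz] -> 4 lines: xnvl vtvk ulqz ayr
Hunk 3: at line 1 remove [vtvk] add [pxbi,ioa,wnli] -> 6 lines: xnvl pxbi ioa wnli ulqz ayr
Hunk 4: at line 4 remove [ulqz] add [flt] -> 6 lines: xnvl pxbi ioa wnli flt ayr
Hunk 5: at line 1 remove [ioa,wnli] add [hwaqb,ktwgf] -> 6 lines: xnvl pxbi hwaqb ktwgf flt ayr
Hunk 6: at line 1 remove [pxbi] add [zrge] -> 6 lines: xnvl zrge hwaqb ktwgf flt ayr
Final line count: 6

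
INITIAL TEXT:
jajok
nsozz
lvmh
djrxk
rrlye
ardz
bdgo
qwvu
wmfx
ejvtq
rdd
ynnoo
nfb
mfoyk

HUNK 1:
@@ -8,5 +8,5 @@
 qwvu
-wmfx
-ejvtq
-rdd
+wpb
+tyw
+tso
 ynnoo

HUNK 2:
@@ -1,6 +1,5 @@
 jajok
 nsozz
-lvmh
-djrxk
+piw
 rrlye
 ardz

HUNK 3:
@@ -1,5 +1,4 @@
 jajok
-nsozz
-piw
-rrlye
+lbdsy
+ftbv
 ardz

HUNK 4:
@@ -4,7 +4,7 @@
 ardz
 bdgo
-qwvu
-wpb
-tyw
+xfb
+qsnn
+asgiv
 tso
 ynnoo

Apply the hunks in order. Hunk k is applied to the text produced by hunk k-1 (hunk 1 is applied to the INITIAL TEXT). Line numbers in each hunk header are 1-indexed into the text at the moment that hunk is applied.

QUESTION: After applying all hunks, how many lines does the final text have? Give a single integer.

Hunk 1: at line 8 remove [wmfx,ejvtq,rdd] add [wpb,tyw,tso] -> 14 lines: jajok nsozz lvmh djrxk rrlye ardz bdgo qwvu wpb tyw tso ynnoo nfb mfoyk
Hunk 2: at line 1 remove [lvmh,djrxk] add [piw] -> 13 lines: jajok nsozz piw rrlye ardz bdgo qwvu wpb tyw tso ynnoo nfb mfoyk
Hunk 3: at line 1 remove [nsozz,piw,rrlye] add [lbdsy,ftbv] -> 12 lines: jajok lbdsy ftbv ardz bdgo qwvu wpb tyw tso ynnoo nfb mfoyk
Hunk 4: at line 4 remove [qwvu,wpb,tyw] add [xfb,qsnn,asgiv] -> 12 lines: jajok lbdsy ftbv ardz bdgo xfb qsnn asgiv tso ynnoo nfb mfoyk
Final line count: 12

Answer: 12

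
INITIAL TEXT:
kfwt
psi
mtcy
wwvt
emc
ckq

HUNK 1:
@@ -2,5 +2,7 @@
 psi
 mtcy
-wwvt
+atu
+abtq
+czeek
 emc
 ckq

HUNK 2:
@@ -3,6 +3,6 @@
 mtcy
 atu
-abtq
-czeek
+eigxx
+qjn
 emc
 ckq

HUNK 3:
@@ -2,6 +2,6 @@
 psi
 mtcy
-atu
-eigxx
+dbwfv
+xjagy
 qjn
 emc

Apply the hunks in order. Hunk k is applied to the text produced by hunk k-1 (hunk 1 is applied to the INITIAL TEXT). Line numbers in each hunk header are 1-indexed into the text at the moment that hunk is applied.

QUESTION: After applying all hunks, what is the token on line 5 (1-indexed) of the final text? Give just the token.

Hunk 1: at line 2 remove [wwvt] add [atu,abtq,czeek] -> 8 lines: kfwt psi mtcy atu abtq czeek emc ckq
Hunk 2: at line 3 remove [abtq,czeek] add [eigxx,qjn] -> 8 lines: kfwt psi mtcy atu eigxx qjn emc ckq
Hunk 3: at line 2 remove [atu,eigxx] add [dbwfv,xjagy] -> 8 lines: kfwt psi mtcy dbwfv xjagy qjn emc ckq
Final line 5: xjagy

Answer: xjagy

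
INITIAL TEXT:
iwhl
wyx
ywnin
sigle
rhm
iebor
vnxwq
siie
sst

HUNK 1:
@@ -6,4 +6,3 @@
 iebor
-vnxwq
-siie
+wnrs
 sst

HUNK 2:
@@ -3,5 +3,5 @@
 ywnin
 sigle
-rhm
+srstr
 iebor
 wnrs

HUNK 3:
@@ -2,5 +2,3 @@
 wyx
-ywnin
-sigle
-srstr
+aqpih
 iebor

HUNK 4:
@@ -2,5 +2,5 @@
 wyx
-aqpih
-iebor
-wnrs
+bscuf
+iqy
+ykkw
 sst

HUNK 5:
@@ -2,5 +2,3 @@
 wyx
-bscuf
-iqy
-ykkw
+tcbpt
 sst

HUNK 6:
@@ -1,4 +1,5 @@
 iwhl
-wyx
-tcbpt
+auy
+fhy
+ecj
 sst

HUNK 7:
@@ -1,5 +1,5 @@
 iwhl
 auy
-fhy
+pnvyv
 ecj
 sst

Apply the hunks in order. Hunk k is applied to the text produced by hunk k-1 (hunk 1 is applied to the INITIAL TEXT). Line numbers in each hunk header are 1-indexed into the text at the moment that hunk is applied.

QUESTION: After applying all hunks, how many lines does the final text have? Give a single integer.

Answer: 5

Derivation:
Hunk 1: at line 6 remove [vnxwq,siie] add [wnrs] -> 8 lines: iwhl wyx ywnin sigle rhm iebor wnrs sst
Hunk 2: at line 3 remove [rhm] add [srstr] -> 8 lines: iwhl wyx ywnin sigle srstr iebor wnrs sst
Hunk 3: at line 2 remove [ywnin,sigle,srstr] add [aqpih] -> 6 lines: iwhl wyx aqpih iebor wnrs sst
Hunk 4: at line 2 remove [aqpih,iebor,wnrs] add [bscuf,iqy,ykkw] -> 6 lines: iwhl wyx bscuf iqy ykkw sst
Hunk 5: at line 2 remove [bscuf,iqy,ykkw] add [tcbpt] -> 4 lines: iwhl wyx tcbpt sst
Hunk 6: at line 1 remove [wyx,tcbpt] add [auy,fhy,ecj] -> 5 lines: iwhl auy fhy ecj sst
Hunk 7: at line 1 remove [fhy] add [pnvyv] -> 5 lines: iwhl auy pnvyv ecj sst
Final line count: 5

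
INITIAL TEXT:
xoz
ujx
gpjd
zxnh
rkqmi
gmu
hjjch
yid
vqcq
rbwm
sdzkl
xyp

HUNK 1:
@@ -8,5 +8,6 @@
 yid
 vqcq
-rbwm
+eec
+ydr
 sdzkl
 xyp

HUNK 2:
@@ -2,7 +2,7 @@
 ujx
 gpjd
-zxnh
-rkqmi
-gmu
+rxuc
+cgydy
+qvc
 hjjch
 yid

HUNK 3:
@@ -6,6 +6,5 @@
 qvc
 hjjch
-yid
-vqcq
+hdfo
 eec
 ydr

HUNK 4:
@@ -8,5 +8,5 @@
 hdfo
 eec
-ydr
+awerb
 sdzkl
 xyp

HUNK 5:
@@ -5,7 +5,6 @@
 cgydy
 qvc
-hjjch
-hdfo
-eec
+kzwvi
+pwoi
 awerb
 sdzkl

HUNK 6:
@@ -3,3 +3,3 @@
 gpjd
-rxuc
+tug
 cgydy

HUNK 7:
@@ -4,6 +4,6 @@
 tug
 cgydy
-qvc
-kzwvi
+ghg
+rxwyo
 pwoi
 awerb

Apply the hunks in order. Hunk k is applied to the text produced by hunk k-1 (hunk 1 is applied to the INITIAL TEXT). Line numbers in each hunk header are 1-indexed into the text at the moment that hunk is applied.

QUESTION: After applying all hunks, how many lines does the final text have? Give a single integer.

Answer: 11

Derivation:
Hunk 1: at line 8 remove [rbwm] add [eec,ydr] -> 13 lines: xoz ujx gpjd zxnh rkqmi gmu hjjch yid vqcq eec ydr sdzkl xyp
Hunk 2: at line 2 remove [zxnh,rkqmi,gmu] add [rxuc,cgydy,qvc] -> 13 lines: xoz ujx gpjd rxuc cgydy qvc hjjch yid vqcq eec ydr sdzkl xyp
Hunk 3: at line 6 remove [yid,vqcq] add [hdfo] -> 12 lines: xoz ujx gpjd rxuc cgydy qvc hjjch hdfo eec ydr sdzkl xyp
Hunk 4: at line 8 remove [ydr] add [awerb] -> 12 lines: xoz ujx gpjd rxuc cgydy qvc hjjch hdfo eec awerb sdzkl xyp
Hunk 5: at line 5 remove [hjjch,hdfo,eec] add [kzwvi,pwoi] -> 11 lines: xoz ujx gpjd rxuc cgydy qvc kzwvi pwoi awerb sdzkl xyp
Hunk 6: at line 3 remove [rxuc] add [tug] -> 11 lines: xoz ujx gpjd tug cgydy qvc kzwvi pwoi awerb sdzkl xyp
Hunk 7: at line 4 remove [qvc,kzwvi] add [ghg,rxwyo] -> 11 lines: xoz ujx gpjd tug cgydy ghg rxwyo pwoi awerb sdzkl xyp
Final line count: 11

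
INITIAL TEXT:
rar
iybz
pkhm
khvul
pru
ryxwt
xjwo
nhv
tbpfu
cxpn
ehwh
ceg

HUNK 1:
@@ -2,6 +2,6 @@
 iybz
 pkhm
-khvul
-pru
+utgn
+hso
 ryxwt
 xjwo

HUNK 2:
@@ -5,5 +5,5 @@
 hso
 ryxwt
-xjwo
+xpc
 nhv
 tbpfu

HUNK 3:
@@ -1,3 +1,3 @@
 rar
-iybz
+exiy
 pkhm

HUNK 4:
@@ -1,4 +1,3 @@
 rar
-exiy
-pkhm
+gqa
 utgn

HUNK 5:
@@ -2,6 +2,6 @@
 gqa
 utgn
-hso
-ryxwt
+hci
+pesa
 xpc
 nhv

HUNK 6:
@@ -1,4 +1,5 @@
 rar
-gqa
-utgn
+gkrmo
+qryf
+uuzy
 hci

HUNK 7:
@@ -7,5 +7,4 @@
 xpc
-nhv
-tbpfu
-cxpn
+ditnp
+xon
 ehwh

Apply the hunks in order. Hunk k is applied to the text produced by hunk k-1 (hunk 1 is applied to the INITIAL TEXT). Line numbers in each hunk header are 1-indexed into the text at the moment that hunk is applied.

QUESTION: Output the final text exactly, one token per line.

Answer: rar
gkrmo
qryf
uuzy
hci
pesa
xpc
ditnp
xon
ehwh
ceg

Derivation:
Hunk 1: at line 2 remove [khvul,pru] add [utgn,hso] -> 12 lines: rar iybz pkhm utgn hso ryxwt xjwo nhv tbpfu cxpn ehwh ceg
Hunk 2: at line 5 remove [xjwo] add [xpc] -> 12 lines: rar iybz pkhm utgn hso ryxwt xpc nhv tbpfu cxpn ehwh ceg
Hunk 3: at line 1 remove [iybz] add [exiy] -> 12 lines: rar exiy pkhm utgn hso ryxwt xpc nhv tbpfu cxpn ehwh ceg
Hunk 4: at line 1 remove [exiy,pkhm] add [gqa] -> 11 lines: rar gqa utgn hso ryxwt xpc nhv tbpfu cxpn ehwh ceg
Hunk 5: at line 2 remove [hso,ryxwt] add [hci,pesa] -> 11 lines: rar gqa utgn hci pesa xpc nhv tbpfu cxpn ehwh ceg
Hunk 6: at line 1 remove [gqa,utgn] add [gkrmo,qryf,uuzy] -> 12 lines: rar gkrmo qryf uuzy hci pesa xpc nhv tbpfu cxpn ehwh ceg
Hunk 7: at line 7 remove [nhv,tbpfu,cxpn] add [ditnp,xon] -> 11 lines: rar gkrmo qryf uuzy hci pesa xpc ditnp xon ehwh ceg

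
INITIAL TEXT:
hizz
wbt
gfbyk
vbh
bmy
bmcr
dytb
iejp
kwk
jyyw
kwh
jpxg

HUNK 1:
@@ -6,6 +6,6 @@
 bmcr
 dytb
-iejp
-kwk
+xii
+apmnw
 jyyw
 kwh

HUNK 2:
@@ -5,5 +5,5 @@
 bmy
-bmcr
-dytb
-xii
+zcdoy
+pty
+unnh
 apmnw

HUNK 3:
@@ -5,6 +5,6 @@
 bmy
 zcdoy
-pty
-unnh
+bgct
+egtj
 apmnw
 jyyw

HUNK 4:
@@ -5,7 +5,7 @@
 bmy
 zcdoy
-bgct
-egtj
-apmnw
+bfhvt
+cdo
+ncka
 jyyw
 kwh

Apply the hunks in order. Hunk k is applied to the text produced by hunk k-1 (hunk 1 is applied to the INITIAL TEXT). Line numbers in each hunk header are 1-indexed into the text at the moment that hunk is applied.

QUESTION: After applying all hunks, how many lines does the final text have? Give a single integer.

Answer: 12

Derivation:
Hunk 1: at line 6 remove [iejp,kwk] add [xii,apmnw] -> 12 lines: hizz wbt gfbyk vbh bmy bmcr dytb xii apmnw jyyw kwh jpxg
Hunk 2: at line 5 remove [bmcr,dytb,xii] add [zcdoy,pty,unnh] -> 12 lines: hizz wbt gfbyk vbh bmy zcdoy pty unnh apmnw jyyw kwh jpxg
Hunk 3: at line 5 remove [pty,unnh] add [bgct,egtj] -> 12 lines: hizz wbt gfbyk vbh bmy zcdoy bgct egtj apmnw jyyw kwh jpxg
Hunk 4: at line 5 remove [bgct,egtj,apmnw] add [bfhvt,cdo,ncka] -> 12 lines: hizz wbt gfbyk vbh bmy zcdoy bfhvt cdo ncka jyyw kwh jpxg
Final line count: 12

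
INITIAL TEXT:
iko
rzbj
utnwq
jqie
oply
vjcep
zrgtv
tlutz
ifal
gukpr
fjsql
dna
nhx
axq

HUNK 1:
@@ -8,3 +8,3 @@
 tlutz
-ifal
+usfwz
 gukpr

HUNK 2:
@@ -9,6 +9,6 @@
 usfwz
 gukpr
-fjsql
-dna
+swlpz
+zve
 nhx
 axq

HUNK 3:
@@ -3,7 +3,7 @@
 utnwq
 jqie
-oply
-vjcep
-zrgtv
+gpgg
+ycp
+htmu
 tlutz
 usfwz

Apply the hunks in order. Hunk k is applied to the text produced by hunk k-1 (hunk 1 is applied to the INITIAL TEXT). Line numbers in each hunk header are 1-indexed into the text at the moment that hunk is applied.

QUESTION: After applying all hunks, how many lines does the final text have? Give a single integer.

Hunk 1: at line 8 remove [ifal] add [usfwz] -> 14 lines: iko rzbj utnwq jqie oply vjcep zrgtv tlutz usfwz gukpr fjsql dna nhx axq
Hunk 2: at line 9 remove [fjsql,dna] add [swlpz,zve] -> 14 lines: iko rzbj utnwq jqie oply vjcep zrgtv tlutz usfwz gukpr swlpz zve nhx axq
Hunk 3: at line 3 remove [oply,vjcep,zrgtv] add [gpgg,ycp,htmu] -> 14 lines: iko rzbj utnwq jqie gpgg ycp htmu tlutz usfwz gukpr swlpz zve nhx axq
Final line count: 14

Answer: 14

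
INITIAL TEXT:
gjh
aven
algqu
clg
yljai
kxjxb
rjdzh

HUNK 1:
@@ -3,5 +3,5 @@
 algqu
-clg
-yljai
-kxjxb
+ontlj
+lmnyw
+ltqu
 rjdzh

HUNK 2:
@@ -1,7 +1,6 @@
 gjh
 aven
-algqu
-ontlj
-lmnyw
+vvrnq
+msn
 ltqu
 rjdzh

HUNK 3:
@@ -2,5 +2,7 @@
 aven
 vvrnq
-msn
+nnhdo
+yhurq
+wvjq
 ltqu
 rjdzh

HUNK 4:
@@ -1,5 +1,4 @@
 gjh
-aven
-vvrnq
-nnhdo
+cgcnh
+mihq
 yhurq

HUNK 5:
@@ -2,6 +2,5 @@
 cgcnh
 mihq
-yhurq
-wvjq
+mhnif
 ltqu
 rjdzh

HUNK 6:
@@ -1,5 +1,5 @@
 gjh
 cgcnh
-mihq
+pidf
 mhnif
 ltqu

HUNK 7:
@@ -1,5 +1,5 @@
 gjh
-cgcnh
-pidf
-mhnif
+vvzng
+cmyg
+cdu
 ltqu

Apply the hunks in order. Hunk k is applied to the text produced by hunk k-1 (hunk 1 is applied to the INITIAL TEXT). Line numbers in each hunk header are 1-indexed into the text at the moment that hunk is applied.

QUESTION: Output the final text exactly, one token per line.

Hunk 1: at line 3 remove [clg,yljai,kxjxb] add [ontlj,lmnyw,ltqu] -> 7 lines: gjh aven algqu ontlj lmnyw ltqu rjdzh
Hunk 2: at line 1 remove [algqu,ontlj,lmnyw] add [vvrnq,msn] -> 6 lines: gjh aven vvrnq msn ltqu rjdzh
Hunk 3: at line 2 remove [msn] add [nnhdo,yhurq,wvjq] -> 8 lines: gjh aven vvrnq nnhdo yhurq wvjq ltqu rjdzh
Hunk 4: at line 1 remove [aven,vvrnq,nnhdo] add [cgcnh,mihq] -> 7 lines: gjh cgcnh mihq yhurq wvjq ltqu rjdzh
Hunk 5: at line 2 remove [yhurq,wvjq] add [mhnif] -> 6 lines: gjh cgcnh mihq mhnif ltqu rjdzh
Hunk 6: at line 1 remove [mihq] add [pidf] -> 6 lines: gjh cgcnh pidf mhnif ltqu rjdzh
Hunk 7: at line 1 remove [cgcnh,pidf,mhnif] add [vvzng,cmyg,cdu] -> 6 lines: gjh vvzng cmyg cdu ltqu rjdzh

Answer: gjh
vvzng
cmyg
cdu
ltqu
rjdzh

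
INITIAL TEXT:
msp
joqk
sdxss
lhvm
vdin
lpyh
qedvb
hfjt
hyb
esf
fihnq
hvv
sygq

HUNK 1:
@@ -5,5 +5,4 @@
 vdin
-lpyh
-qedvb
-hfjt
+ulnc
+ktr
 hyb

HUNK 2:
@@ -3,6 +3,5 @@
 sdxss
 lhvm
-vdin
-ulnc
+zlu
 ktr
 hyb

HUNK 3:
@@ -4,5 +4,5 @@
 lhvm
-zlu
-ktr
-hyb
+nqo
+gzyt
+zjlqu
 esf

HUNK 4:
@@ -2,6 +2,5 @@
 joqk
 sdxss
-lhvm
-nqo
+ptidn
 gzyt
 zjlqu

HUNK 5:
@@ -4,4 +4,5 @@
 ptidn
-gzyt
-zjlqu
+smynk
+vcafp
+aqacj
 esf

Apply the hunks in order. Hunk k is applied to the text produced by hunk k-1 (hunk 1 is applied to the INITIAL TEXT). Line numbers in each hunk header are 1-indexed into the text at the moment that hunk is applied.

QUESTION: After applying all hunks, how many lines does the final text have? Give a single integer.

Hunk 1: at line 5 remove [lpyh,qedvb,hfjt] add [ulnc,ktr] -> 12 lines: msp joqk sdxss lhvm vdin ulnc ktr hyb esf fihnq hvv sygq
Hunk 2: at line 3 remove [vdin,ulnc] add [zlu] -> 11 lines: msp joqk sdxss lhvm zlu ktr hyb esf fihnq hvv sygq
Hunk 3: at line 4 remove [zlu,ktr,hyb] add [nqo,gzyt,zjlqu] -> 11 lines: msp joqk sdxss lhvm nqo gzyt zjlqu esf fihnq hvv sygq
Hunk 4: at line 2 remove [lhvm,nqo] add [ptidn] -> 10 lines: msp joqk sdxss ptidn gzyt zjlqu esf fihnq hvv sygq
Hunk 5: at line 4 remove [gzyt,zjlqu] add [smynk,vcafp,aqacj] -> 11 lines: msp joqk sdxss ptidn smynk vcafp aqacj esf fihnq hvv sygq
Final line count: 11

Answer: 11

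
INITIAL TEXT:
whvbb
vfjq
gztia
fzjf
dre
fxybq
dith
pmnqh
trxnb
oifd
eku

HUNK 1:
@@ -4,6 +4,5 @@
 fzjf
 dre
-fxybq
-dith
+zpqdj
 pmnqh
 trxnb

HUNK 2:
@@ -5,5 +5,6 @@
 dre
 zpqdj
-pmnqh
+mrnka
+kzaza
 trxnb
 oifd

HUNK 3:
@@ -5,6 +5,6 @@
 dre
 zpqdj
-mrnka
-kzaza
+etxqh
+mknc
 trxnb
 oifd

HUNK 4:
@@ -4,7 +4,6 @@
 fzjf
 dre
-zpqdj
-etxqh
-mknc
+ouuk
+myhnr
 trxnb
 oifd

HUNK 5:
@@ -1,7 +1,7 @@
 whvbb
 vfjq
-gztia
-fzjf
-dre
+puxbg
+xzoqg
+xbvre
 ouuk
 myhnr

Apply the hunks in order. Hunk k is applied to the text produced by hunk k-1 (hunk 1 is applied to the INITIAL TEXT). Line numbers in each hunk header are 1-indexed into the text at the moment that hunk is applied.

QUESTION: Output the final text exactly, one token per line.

Answer: whvbb
vfjq
puxbg
xzoqg
xbvre
ouuk
myhnr
trxnb
oifd
eku

Derivation:
Hunk 1: at line 4 remove [fxybq,dith] add [zpqdj] -> 10 lines: whvbb vfjq gztia fzjf dre zpqdj pmnqh trxnb oifd eku
Hunk 2: at line 5 remove [pmnqh] add [mrnka,kzaza] -> 11 lines: whvbb vfjq gztia fzjf dre zpqdj mrnka kzaza trxnb oifd eku
Hunk 3: at line 5 remove [mrnka,kzaza] add [etxqh,mknc] -> 11 lines: whvbb vfjq gztia fzjf dre zpqdj etxqh mknc trxnb oifd eku
Hunk 4: at line 4 remove [zpqdj,etxqh,mknc] add [ouuk,myhnr] -> 10 lines: whvbb vfjq gztia fzjf dre ouuk myhnr trxnb oifd eku
Hunk 5: at line 1 remove [gztia,fzjf,dre] add [puxbg,xzoqg,xbvre] -> 10 lines: whvbb vfjq puxbg xzoqg xbvre ouuk myhnr trxnb oifd eku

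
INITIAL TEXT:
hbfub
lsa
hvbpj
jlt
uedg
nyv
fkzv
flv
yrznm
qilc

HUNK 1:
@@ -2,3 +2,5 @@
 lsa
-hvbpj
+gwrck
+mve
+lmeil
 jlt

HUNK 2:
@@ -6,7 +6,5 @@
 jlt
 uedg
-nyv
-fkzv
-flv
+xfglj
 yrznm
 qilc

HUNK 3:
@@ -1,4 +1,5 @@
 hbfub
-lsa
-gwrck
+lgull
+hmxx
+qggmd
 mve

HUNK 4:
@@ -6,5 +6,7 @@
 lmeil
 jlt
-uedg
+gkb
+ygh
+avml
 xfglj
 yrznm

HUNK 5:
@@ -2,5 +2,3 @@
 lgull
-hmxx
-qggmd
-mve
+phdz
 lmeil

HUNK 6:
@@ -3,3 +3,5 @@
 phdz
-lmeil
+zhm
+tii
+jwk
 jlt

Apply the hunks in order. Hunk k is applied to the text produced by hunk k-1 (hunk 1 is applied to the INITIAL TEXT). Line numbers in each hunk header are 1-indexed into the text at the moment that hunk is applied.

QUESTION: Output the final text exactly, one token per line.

Hunk 1: at line 2 remove [hvbpj] add [gwrck,mve,lmeil] -> 12 lines: hbfub lsa gwrck mve lmeil jlt uedg nyv fkzv flv yrznm qilc
Hunk 2: at line 6 remove [nyv,fkzv,flv] add [xfglj] -> 10 lines: hbfub lsa gwrck mve lmeil jlt uedg xfglj yrznm qilc
Hunk 3: at line 1 remove [lsa,gwrck] add [lgull,hmxx,qggmd] -> 11 lines: hbfub lgull hmxx qggmd mve lmeil jlt uedg xfglj yrznm qilc
Hunk 4: at line 6 remove [uedg] add [gkb,ygh,avml] -> 13 lines: hbfub lgull hmxx qggmd mve lmeil jlt gkb ygh avml xfglj yrznm qilc
Hunk 5: at line 2 remove [hmxx,qggmd,mve] add [phdz] -> 11 lines: hbfub lgull phdz lmeil jlt gkb ygh avml xfglj yrznm qilc
Hunk 6: at line 3 remove [lmeil] add [zhm,tii,jwk] -> 13 lines: hbfub lgull phdz zhm tii jwk jlt gkb ygh avml xfglj yrznm qilc

Answer: hbfub
lgull
phdz
zhm
tii
jwk
jlt
gkb
ygh
avml
xfglj
yrznm
qilc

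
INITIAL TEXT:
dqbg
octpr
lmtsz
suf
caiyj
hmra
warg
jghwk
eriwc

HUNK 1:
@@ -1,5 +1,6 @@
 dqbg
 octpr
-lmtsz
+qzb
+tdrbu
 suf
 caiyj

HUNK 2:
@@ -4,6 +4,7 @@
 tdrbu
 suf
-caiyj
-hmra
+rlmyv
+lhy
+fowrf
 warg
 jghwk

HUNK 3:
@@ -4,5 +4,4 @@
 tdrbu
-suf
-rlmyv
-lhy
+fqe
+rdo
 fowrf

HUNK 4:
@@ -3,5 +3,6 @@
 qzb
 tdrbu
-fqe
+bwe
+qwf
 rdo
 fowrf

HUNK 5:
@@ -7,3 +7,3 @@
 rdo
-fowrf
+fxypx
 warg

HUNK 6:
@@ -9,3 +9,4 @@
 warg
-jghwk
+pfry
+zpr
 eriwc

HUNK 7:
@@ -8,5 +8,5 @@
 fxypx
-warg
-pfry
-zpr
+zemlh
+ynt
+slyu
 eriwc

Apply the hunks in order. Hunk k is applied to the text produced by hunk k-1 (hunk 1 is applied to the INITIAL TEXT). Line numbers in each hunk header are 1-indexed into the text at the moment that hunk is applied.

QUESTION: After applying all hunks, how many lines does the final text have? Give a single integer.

Answer: 12

Derivation:
Hunk 1: at line 1 remove [lmtsz] add [qzb,tdrbu] -> 10 lines: dqbg octpr qzb tdrbu suf caiyj hmra warg jghwk eriwc
Hunk 2: at line 4 remove [caiyj,hmra] add [rlmyv,lhy,fowrf] -> 11 lines: dqbg octpr qzb tdrbu suf rlmyv lhy fowrf warg jghwk eriwc
Hunk 3: at line 4 remove [suf,rlmyv,lhy] add [fqe,rdo] -> 10 lines: dqbg octpr qzb tdrbu fqe rdo fowrf warg jghwk eriwc
Hunk 4: at line 3 remove [fqe] add [bwe,qwf] -> 11 lines: dqbg octpr qzb tdrbu bwe qwf rdo fowrf warg jghwk eriwc
Hunk 5: at line 7 remove [fowrf] add [fxypx] -> 11 lines: dqbg octpr qzb tdrbu bwe qwf rdo fxypx warg jghwk eriwc
Hunk 6: at line 9 remove [jghwk] add [pfry,zpr] -> 12 lines: dqbg octpr qzb tdrbu bwe qwf rdo fxypx warg pfry zpr eriwc
Hunk 7: at line 8 remove [warg,pfry,zpr] add [zemlh,ynt,slyu] -> 12 lines: dqbg octpr qzb tdrbu bwe qwf rdo fxypx zemlh ynt slyu eriwc
Final line count: 12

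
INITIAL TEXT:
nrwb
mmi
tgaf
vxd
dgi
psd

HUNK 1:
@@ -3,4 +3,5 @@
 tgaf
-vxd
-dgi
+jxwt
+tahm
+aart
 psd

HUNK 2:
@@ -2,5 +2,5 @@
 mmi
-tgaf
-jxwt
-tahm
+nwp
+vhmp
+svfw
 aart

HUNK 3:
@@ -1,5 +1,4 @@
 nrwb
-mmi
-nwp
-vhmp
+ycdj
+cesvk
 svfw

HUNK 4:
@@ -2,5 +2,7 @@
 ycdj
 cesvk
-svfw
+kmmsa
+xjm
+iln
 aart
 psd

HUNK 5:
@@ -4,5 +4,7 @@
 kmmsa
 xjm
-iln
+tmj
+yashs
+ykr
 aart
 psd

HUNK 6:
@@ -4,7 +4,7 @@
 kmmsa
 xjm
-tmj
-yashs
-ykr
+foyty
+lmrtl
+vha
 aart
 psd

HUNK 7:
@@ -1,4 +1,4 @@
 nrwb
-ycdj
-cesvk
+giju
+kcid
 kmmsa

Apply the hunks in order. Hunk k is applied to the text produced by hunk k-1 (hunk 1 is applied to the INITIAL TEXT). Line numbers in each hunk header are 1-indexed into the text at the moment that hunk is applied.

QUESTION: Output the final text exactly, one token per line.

Answer: nrwb
giju
kcid
kmmsa
xjm
foyty
lmrtl
vha
aart
psd

Derivation:
Hunk 1: at line 3 remove [vxd,dgi] add [jxwt,tahm,aart] -> 7 lines: nrwb mmi tgaf jxwt tahm aart psd
Hunk 2: at line 2 remove [tgaf,jxwt,tahm] add [nwp,vhmp,svfw] -> 7 lines: nrwb mmi nwp vhmp svfw aart psd
Hunk 3: at line 1 remove [mmi,nwp,vhmp] add [ycdj,cesvk] -> 6 lines: nrwb ycdj cesvk svfw aart psd
Hunk 4: at line 2 remove [svfw] add [kmmsa,xjm,iln] -> 8 lines: nrwb ycdj cesvk kmmsa xjm iln aart psd
Hunk 5: at line 4 remove [iln] add [tmj,yashs,ykr] -> 10 lines: nrwb ycdj cesvk kmmsa xjm tmj yashs ykr aart psd
Hunk 6: at line 4 remove [tmj,yashs,ykr] add [foyty,lmrtl,vha] -> 10 lines: nrwb ycdj cesvk kmmsa xjm foyty lmrtl vha aart psd
Hunk 7: at line 1 remove [ycdj,cesvk] add [giju,kcid] -> 10 lines: nrwb giju kcid kmmsa xjm foyty lmrtl vha aart psd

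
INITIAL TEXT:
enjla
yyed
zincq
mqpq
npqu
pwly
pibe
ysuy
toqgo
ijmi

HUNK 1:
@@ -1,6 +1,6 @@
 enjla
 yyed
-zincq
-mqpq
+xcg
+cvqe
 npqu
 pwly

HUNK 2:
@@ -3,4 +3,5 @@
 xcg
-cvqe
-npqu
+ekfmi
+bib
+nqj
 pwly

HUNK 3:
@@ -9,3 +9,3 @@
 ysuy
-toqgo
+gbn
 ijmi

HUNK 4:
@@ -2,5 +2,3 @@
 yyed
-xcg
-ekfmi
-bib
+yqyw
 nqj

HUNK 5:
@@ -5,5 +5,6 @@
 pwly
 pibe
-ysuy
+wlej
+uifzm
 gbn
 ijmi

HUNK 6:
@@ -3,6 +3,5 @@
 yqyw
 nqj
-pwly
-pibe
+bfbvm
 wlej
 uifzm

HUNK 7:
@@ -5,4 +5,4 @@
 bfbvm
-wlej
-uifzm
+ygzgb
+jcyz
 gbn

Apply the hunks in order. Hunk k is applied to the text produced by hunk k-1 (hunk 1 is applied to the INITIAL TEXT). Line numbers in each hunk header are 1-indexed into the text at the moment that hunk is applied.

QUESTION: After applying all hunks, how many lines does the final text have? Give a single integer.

Answer: 9

Derivation:
Hunk 1: at line 1 remove [zincq,mqpq] add [xcg,cvqe] -> 10 lines: enjla yyed xcg cvqe npqu pwly pibe ysuy toqgo ijmi
Hunk 2: at line 3 remove [cvqe,npqu] add [ekfmi,bib,nqj] -> 11 lines: enjla yyed xcg ekfmi bib nqj pwly pibe ysuy toqgo ijmi
Hunk 3: at line 9 remove [toqgo] add [gbn] -> 11 lines: enjla yyed xcg ekfmi bib nqj pwly pibe ysuy gbn ijmi
Hunk 4: at line 2 remove [xcg,ekfmi,bib] add [yqyw] -> 9 lines: enjla yyed yqyw nqj pwly pibe ysuy gbn ijmi
Hunk 5: at line 5 remove [ysuy] add [wlej,uifzm] -> 10 lines: enjla yyed yqyw nqj pwly pibe wlej uifzm gbn ijmi
Hunk 6: at line 3 remove [pwly,pibe] add [bfbvm] -> 9 lines: enjla yyed yqyw nqj bfbvm wlej uifzm gbn ijmi
Hunk 7: at line 5 remove [wlej,uifzm] add [ygzgb,jcyz] -> 9 lines: enjla yyed yqyw nqj bfbvm ygzgb jcyz gbn ijmi
Final line count: 9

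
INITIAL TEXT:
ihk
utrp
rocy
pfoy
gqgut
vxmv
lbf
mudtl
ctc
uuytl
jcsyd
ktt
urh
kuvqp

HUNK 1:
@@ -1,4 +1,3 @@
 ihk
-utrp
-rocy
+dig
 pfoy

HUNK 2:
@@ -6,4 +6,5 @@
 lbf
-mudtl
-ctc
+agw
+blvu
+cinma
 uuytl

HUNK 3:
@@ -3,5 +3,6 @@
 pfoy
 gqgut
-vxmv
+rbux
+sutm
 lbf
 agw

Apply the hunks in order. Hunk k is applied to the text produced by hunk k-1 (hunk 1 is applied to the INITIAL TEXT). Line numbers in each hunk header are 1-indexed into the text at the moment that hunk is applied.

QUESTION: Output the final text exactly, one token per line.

Answer: ihk
dig
pfoy
gqgut
rbux
sutm
lbf
agw
blvu
cinma
uuytl
jcsyd
ktt
urh
kuvqp

Derivation:
Hunk 1: at line 1 remove [utrp,rocy] add [dig] -> 13 lines: ihk dig pfoy gqgut vxmv lbf mudtl ctc uuytl jcsyd ktt urh kuvqp
Hunk 2: at line 6 remove [mudtl,ctc] add [agw,blvu,cinma] -> 14 lines: ihk dig pfoy gqgut vxmv lbf agw blvu cinma uuytl jcsyd ktt urh kuvqp
Hunk 3: at line 3 remove [vxmv] add [rbux,sutm] -> 15 lines: ihk dig pfoy gqgut rbux sutm lbf agw blvu cinma uuytl jcsyd ktt urh kuvqp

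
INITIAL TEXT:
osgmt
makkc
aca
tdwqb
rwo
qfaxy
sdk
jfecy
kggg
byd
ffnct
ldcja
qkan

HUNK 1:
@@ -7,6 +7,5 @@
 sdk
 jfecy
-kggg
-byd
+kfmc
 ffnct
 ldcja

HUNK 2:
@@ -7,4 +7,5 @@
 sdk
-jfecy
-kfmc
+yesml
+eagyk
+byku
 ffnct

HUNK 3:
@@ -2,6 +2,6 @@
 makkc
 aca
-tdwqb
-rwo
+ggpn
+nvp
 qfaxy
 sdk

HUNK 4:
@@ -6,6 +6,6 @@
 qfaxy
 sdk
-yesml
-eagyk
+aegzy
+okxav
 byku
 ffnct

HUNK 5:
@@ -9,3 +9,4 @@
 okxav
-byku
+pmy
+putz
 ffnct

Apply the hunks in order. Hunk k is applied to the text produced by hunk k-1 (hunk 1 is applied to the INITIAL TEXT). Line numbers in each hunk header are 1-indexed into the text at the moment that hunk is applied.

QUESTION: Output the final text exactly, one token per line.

Answer: osgmt
makkc
aca
ggpn
nvp
qfaxy
sdk
aegzy
okxav
pmy
putz
ffnct
ldcja
qkan

Derivation:
Hunk 1: at line 7 remove [kggg,byd] add [kfmc] -> 12 lines: osgmt makkc aca tdwqb rwo qfaxy sdk jfecy kfmc ffnct ldcja qkan
Hunk 2: at line 7 remove [jfecy,kfmc] add [yesml,eagyk,byku] -> 13 lines: osgmt makkc aca tdwqb rwo qfaxy sdk yesml eagyk byku ffnct ldcja qkan
Hunk 3: at line 2 remove [tdwqb,rwo] add [ggpn,nvp] -> 13 lines: osgmt makkc aca ggpn nvp qfaxy sdk yesml eagyk byku ffnct ldcja qkan
Hunk 4: at line 6 remove [yesml,eagyk] add [aegzy,okxav] -> 13 lines: osgmt makkc aca ggpn nvp qfaxy sdk aegzy okxav byku ffnct ldcja qkan
Hunk 5: at line 9 remove [byku] add [pmy,putz] -> 14 lines: osgmt makkc aca ggpn nvp qfaxy sdk aegzy okxav pmy putz ffnct ldcja qkan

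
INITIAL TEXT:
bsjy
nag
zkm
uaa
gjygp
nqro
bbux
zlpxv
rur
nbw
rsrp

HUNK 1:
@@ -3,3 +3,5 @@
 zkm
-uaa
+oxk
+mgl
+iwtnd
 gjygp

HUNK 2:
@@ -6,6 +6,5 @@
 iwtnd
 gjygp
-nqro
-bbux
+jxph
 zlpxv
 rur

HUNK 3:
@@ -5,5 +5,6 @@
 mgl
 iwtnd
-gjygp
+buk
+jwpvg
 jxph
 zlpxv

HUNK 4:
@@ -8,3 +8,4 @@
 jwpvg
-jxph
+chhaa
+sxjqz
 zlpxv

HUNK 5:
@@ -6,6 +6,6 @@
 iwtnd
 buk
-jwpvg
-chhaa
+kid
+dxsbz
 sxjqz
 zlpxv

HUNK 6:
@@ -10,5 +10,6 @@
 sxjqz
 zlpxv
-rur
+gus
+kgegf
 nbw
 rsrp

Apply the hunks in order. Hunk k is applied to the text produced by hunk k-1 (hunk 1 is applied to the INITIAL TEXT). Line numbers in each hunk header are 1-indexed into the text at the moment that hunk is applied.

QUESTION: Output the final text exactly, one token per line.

Hunk 1: at line 3 remove [uaa] add [oxk,mgl,iwtnd] -> 13 lines: bsjy nag zkm oxk mgl iwtnd gjygp nqro bbux zlpxv rur nbw rsrp
Hunk 2: at line 6 remove [nqro,bbux] add [jxph] -> 12 lines: bsjy nag zkm oxk mgl iwtnd gjygp jxph zlpxv rur nbw rsrp
Hunk 3: at line 5 remove [gjygp] add [buk,jwpvg] -> 13 lines: bsjy nag zkm oxk mgl iwtnd buk jwpvg jxph zlpxv rur nbw rsrp
Hunk 4: at line 8 remove [jxph] add [chhaa,sxjqz] -> 14 lines: bsjy nag zkm oxk mgl iwtnd buk jwpvg chhaa sxjqz zlpxv rur nbw rsrp
Hunk 5: at line 6 remove [jwpvg,chhaa] add [kid,dxsbz] -> 14 lines: bsjy nag zkm oxk mgl iwtnd buk kid dxsbz sxjqz zlpxv rur nbw rsrp
Hunk 6: at line 10 remove [rur] add [gus,kgegf] -> 15 lines: bsjy nag zkm oxk mgl iwtnd buk kid dxsbz sxjqz zlpxv gus kgegf nbw rsrp

Answer: bsjy
nag
zkm
oxk
mgl
iwtnd
buk
kid
dxsbz
sxjqz
zlpxv
gus
kgegf
nbw
rsrp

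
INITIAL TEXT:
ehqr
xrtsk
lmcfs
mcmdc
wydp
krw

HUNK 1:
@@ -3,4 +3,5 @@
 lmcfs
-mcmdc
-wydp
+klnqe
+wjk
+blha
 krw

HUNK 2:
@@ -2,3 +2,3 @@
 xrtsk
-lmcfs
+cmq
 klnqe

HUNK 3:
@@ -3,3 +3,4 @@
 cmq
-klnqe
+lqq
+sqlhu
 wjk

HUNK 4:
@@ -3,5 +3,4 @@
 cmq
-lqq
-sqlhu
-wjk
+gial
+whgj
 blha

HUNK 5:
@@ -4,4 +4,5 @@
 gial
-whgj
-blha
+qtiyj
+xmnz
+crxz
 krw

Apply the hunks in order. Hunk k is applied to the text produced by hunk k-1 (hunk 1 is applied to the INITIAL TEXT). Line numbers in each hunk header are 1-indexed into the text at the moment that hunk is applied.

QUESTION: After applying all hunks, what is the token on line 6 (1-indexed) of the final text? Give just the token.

Hunk 1: at line 3 remove [mcmdc,wydp] add [klnqe,wjk,blha] -> 7 lines: ehqr xrtsk lmcfs klnqe wjk blha krw
Hunk 2: at line 2 remove [lmcfs] add [cmq] -> 7 lines: ehqr xrtsk cmq klnqe wjk blha krw
Hunk 3: at line 3 remove [klnqe] add [lqq,sqlhu] -> 8 lines: ehqr xrtsk cmq lqq sqlhu wjk blha krw
Hunk 4: at line 3 remove [lqq,sqlhu,wjk] add [gial,whgj] -> 7 lines: ehqr xrtsk cmq gial whgj blha krw
Hunk 5: at line 4 remove [whgj,blha] add [qtiyj,xmnz,crxz] -> 8 lines: ehqr xrtsk cmq gial qtiyj xmnz crxz krw
Final line 6: xmnz

Answer: xmnz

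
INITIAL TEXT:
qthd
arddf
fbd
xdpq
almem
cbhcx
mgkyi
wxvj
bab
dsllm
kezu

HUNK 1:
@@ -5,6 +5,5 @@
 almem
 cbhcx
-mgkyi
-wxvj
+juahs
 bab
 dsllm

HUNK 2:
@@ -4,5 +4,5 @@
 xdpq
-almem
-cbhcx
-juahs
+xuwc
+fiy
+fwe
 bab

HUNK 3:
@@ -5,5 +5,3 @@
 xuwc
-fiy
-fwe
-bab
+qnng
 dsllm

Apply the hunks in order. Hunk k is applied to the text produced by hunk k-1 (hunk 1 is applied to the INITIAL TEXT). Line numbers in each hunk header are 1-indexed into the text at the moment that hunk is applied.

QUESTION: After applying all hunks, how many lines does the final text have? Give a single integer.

Hunk 1: at line 5 remove [mgkyi,wxvj] add [juahs] -> 10 lines: qthd arddf fbd xdpq almem cbhcx juahs bab dsllm kezu
Hunk 2: at line 4 remove [almem,cbhcx,juahs] add [xuwc,fiy,fwe] -> 10 lines: qthd arddf fbd xdpq xuwc fiy fwe bab dsllm kezu
Hunk 3: at line 5 remove [fiy,fwe,bab] add [qnng] -> 8 lines: qthd arddf fbd xdpq xuwc qnng dsllm kezu
Final line count: 8

Answer: 8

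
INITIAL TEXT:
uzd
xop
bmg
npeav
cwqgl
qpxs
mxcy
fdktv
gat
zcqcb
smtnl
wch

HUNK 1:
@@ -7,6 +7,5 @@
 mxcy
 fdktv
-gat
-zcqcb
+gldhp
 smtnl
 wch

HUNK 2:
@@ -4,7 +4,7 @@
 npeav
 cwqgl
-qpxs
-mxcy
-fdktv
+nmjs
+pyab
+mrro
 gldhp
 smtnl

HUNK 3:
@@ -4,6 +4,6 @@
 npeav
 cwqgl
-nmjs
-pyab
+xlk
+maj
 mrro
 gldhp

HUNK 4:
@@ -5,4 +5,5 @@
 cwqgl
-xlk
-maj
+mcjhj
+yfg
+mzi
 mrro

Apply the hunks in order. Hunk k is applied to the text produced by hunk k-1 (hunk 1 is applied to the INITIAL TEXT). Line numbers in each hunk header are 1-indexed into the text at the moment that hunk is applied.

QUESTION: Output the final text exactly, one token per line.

Hunk 1: at line 7 remove [gat,zcqcb] add [gldhp] -> 11 lines: uzd xop bmg npeav cwqgl qpxs mxcy fdktv gldhp smtnl wch
Hunk 2: at line 4 remove [qpxs,mxcy,fdktv] add [nmjs,pyab,mrro] -> 11 lines: uzd xop bmg npeav cwqgl nmjs pyab mrro gldhp smtnl wch
Hunk 3: at line 4 remove [nmjs,pyab] add [xlk,maj] -> 11 lines: uzd xop bmg npeav cwqgl xlk maj mrro gldhp smtnl wch
Hunk 4: at line 5 remove [xlk,maj] add [mcjhj,yfg,mzi] -> 12 lines: uzd xop bmg npeav cwqgl mcjhj yfg mzi mrro gldhp smtnl wch

Answer: uzd
xop
bmg
npeav
cwqgl
mcjhj
yfg
mzi
mrro
gldhp
smtnl
wch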